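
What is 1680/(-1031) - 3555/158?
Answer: -49755/2062 ≈ -24.129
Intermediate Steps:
1680/(-1031) - 3555/158 = 1680*(-1/1031) - 3555*1/158 = -1680/1031 - 45/2 = -49755/2062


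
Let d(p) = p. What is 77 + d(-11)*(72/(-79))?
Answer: 6875/79 ≈ 87.025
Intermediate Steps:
77 + d(-11)*(72/(-79)) = 77 - 792/(-79) = 77 - 792*(-1)/79 = 77 - 11*(-72/79) = 77 + 792/79 = 6875/79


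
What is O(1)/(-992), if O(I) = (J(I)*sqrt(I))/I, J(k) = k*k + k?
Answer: -1/496 ≈ -0.0020161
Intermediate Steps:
J(k) = k + k**2 (J(k) = k**2 + k = k + k**2)
O(I) = sqrt(I)*(1 + I) (O(I) = ((I*(1 + I))*sqrt(I))/I = (I**(3/2)*(1 + I))/I = sqrt(I)*(1 + I))
O(1)/(-992) = (sqrt(1)*(1 + 1))/(-992) = (1*2)*(-1/992) = 2*(-1/992) = -1/496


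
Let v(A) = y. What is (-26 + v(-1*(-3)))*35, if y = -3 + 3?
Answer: -910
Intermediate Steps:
y = 0
v(A) = 0
(-26 + v(-1*(-3)))*35 = (-26 + 0)*35 = -26*35 = -910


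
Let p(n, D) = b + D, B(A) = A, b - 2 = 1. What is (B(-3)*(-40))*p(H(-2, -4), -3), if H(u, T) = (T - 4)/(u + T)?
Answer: 0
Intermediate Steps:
b = 3 (b = 2 + 1 = 3)
H(u, T) = (-4 + T)/(T + u)
p(n, D) = 3 + D
(B(-3)*(-40))*p(H(-2, -4), -3) = (-3*(-40))*(3 - 3) = 120*0 = 0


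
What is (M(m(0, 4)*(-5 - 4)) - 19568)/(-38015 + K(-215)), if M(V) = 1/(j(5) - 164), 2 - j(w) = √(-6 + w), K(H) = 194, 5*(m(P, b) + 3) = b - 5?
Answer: 73366046/141801735 - I/992612145 ≈ 0.51738 - 1.0074e-9*I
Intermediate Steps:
m(P, b) = -4 + b/5 (m(P, b) = -3 + (b - 5)/5 = -3 + (-5 + b)/5 = -3 + (-1 + b/5) = -4 + b/5)
j(w) = 2 - √(-6 + w)
M(V) = (-162 + I)/26245 (M(V) = 1/((2 - √(-6 + 5)) - 164) = 1/((2 - √(-1)) - 164) = 1/((2 - I) - 164) = 1/(-162 - I) = (-162 + I)/26245)
(M(m(0, 4)*(-5 - 4)) - 19568)/(-38015 + K(-215)) = ((-162/26245 + I/26245) - 19568)/(-38015 + 194) = (-513562322/26245 + I/26245)/(-37821) = (-513562322/26245 + I/26245)*(-1/37821) = 73366046/141801735 - I/992612145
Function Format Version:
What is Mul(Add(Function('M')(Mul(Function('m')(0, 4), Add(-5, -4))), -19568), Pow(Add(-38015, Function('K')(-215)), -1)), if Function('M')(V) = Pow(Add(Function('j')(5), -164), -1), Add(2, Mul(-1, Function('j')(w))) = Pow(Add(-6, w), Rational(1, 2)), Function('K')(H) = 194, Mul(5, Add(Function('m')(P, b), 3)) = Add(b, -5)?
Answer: Add(Rational(73366046, 141801735), Mul(Rational(-1, 992612145), I)) ≈ Add(0.51738, Mul(-1.0074e-9, I))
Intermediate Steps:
Function('m')(P, b) = Add(-4, Mul(Rational(1, 5), b)) (Function('m')(P, b) = Add(-3, Mul(Rational(1, 5), Add(b, -5))) = Add(-3, Mul(Rational(1, 5), Add(-5, b))) = Add(-3, Add(-1, Mul(Rational(1, 5), b))) = Add(-4, Mul(Rational(1, 5), b)))
Function('j')(w) = Add(2, Mul(-1, Pow(Add(-6, w), Rational(1, 2))))
Function('M')(V) = Mul(Rational(1, 26245), Add(-162, I)) (Function('M')(V) = Pow(Add(Add(2, Mul(-1, Pow(Add(-6, 5), Rational(1, 2)))), -164), -1) = Pow(Add(Add(2, Mul(-1, Pow(-1, Rational(1, 2)))), -164), -1) = Pow(Add(Add(2, Mul(-1, I)), -164), -1) = Pow(Add(-162, Mul(-1, I)), -1) = Mul(Rational(1, 26245), Add(-162, I)))
Mul(Add(Function('M')(Mul(Function('m')(0, 4), Add(-5, -4))), -19568), Pow(Add(-38015, Function('K')(-215)), -1)) = Mul(Add(Add(Rational(-162, 26245), Mul(Rational(1, 26245), I)), -19568), Pow(Add(-38015, 194), -1)) = Mul(Add(Rational(-513562322, 26245), Mul(Rational(1, 26245), I)), Pow(-37821, -1)) = Mul(Add(Rational(-513562322, 26245), Mul(Rational(1, 26245), I)), Rational(-1, 37821)) = Add(Rational(73366046, 141801735), Mul(Rational(-1, 992612145), I))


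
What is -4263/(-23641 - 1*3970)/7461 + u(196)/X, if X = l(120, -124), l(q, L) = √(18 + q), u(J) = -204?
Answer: 1421/68668557 - 34*√138/23 ≈ -17.366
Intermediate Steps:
X = √138 (X = √(18 + 120) = √138 ≈ 11.747)
-4263/(-23641 - 1*3970)/7461 + u(196)/X = -4263/(-23641 - 1*3970)/7461 - 204*√138/138 = -4263/(-23641 - 3970)*(1/7461) - 34*√138/23 = -4263/(-27611)*(1/7461) - 34*√138/23 = -4263*(-1/27611)*(1/7461) - 34*√138/23 = (4263/27611)*(1/7461) - 34*√138/23 = 1421/68668557 - 34*√138/23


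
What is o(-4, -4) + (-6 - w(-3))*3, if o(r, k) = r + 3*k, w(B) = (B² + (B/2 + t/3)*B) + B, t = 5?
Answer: -101/2 ≈ -50.500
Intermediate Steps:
w(B) = B + B² + B*(5/3 + B/2) (w(B) = (B² + (B/2 + 5/3)*B) + B = (B² + (5/3 + B/2)*B) + B = (B² + B*(5/3 + B/2)) + B = B + B² + B*(5/3 + B/2))
o(-4, -4) + (-6 - w(-3))*3 = (-4 + 3*(-4)) + (-6 - (-3)*(16 + 9*(-3))/6)*3 = (-4 - 12) + (-6 - (-3)*(16 - 27)/6)*3 = -16 + (-6 - (-3)*(-11)/6)*3 = -16 + (-6 - 1*11/2)*3 = -16 + (-6 - 11/2)*3 = -16 - 23/2*3 = -16 - 69/2 = -101/2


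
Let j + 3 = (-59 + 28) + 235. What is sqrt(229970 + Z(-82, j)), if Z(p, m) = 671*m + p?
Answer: sqrt(364759) ≈ 603.95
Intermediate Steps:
j = 201 (j = -3 + ((-59 + 28) + 235) = -3 + (-31 + 235) = -3 + 204 = 201)
Z(p, m) = p + 671*m
sqrt(229970 + Z(-82, j)) = sqrt(229970 + (-82 + 671*201)) = sqrt(229970 + (-82 + 134871)) = sqrt(229970 + 134789) = sqrt(364759)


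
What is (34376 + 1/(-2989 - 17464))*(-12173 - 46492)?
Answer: -41246911363455/20453 ≈ -2.0167e+9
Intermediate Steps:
(34376 + 1/(-2989 - 17464))*(-12173 - 46492) = (34376 + 1/(-20453))*(-58665) = (34376 - 1/20453)*(-58665) = (703092327/20453)*(-58665) = -41246911363455/20453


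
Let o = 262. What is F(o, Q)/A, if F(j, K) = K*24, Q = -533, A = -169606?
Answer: 6396/84803 ≈ 0.075422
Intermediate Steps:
F(j, K) = 24*K
F(o, Q)/A = (24*(-533))/(-169606) = -12792*(-1/169606) = 6396/84803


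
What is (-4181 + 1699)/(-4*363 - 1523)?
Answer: 146/175 ≈ 0.83429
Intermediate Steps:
(-4181 + 1699)/(-4*363 - 1523) = -2482/(-1452 - 1523) = -2482/(-2975) = -2482*(-1/2975) = 146/175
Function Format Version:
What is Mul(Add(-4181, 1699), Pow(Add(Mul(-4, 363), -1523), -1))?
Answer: Rational(146, 175) ≈ 0.83429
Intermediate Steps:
Mul(Add(-4181, 1699), Pow(Add(Mul(-4, 363), -1523), -1)) = Mul(-2482, Pow(Add(-1452, -1523), -1)) = Mul(-2482, Pow(-2975, -1)) = Mul(-2482, Rational(-1, 2975)) = Rational(146, 175)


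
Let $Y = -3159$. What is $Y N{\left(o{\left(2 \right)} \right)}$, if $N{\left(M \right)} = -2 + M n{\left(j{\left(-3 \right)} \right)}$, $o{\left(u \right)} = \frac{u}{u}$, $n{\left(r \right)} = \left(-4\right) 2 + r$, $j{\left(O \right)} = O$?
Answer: $41067$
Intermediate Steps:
$n{\left(r \right)} = -8 + r$
$o{\left(u \right)} = 1$
$N{\left(M \right)} = -2 - 11 M$ ($N{\left(M \right)} = -2 + M \left(-8 - 3\right) = -2 + M \left(-11\right) = -2 - 11 M$)
$Y N{\left(o{\left(2 \right)} \right)} = - 3159 \left(-2 - 11\right) = \left(-3159\right) \left(-13\right) = 41067$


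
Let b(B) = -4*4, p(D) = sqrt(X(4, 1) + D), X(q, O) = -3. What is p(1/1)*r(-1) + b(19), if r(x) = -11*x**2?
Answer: -16 - 11*I*sqrt(2) ≈ -16.0 - 15.556*I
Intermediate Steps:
p(D) = sqrt(-3 + D)
b(B) = -16
p(1/1)*r(-1) + b(19) = sqrt(-3 + 1/1)*(-11*(-1)**2) - 16 = sqrt(-3 + 1)*(-11*1) - 16 = sqrt(-2)*(-11) - 16 = (I*sqrt(2))*(-11) - 16 = -11*I*sqrt(2) - 16 = -16 - 11*I*sqrt(2)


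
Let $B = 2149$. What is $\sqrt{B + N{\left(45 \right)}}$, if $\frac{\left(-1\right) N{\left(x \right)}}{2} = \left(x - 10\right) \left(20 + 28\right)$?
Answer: $i \sqrt{1211} \approx 34.799 i$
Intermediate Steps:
$N{\left(x \right)} = 960 - 96 x$ ($N{\left(x \right)} = - 2 \left(x - 10\right) \left(20 + 28\right) = - 2 \left(-10 + x\right) 48 = - 2 \left(-480 + 48 x\right) = 960 - 96 x$)
$\sqrt{B + N{\left(45 \right)}} = \sqrt{2149 + \left(960 - 4320\right)} = \sqrt{2149 - 3360} = \sqrt{-1211} = i \sqrt{1211}$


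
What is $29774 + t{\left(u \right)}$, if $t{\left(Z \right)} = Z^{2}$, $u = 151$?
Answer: $52575$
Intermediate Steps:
$29774 + t{\left(u \right)} = 29774 + 151^{2} = 29774 + 22801 = 52575$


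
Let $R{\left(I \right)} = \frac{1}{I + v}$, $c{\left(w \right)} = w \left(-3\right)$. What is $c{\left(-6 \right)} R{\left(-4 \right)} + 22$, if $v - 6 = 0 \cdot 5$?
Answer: $31$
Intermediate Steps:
$c{\left(w \right)} = - 3 w$
$v = 6$ ($v = 6 + 0 \cdot 5 = 6 + 0 = 6$)
$R{\left(I \right)} = \frac{1}{6 + I}$ ($R{\left(I \right)} = \frac{1}{I + 6} = \frac{1}{6 + I}$)
$c{\left(-6 \right)} R{\left(-4 \right)} + 22 = \frac{\left(-3\right) \left(-6\right)}{6 - 4} + 22 = \frac{18}{2} + 22 = 18 \cdot \frac{1}{2} + 22 = 9 + 22 = 31$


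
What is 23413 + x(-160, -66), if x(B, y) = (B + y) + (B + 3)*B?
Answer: 48307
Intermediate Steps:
x(B, y) = B + y + B*(3 + B) (x(B, y) = (B + y) + (3 + B)*B = (B + y) + B*(3 + B) = B + y + B*(3 + B))
23413 + x(-160, -66) = 23413 + (-66 + (-160)² + 4*(-160)) = 23413 + (-66 + 25600 - 640) = 23413 + 24894 = 48307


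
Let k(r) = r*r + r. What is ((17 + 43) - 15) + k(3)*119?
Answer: 1473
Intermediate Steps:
k(r) = r + r**2 (k(r) = r**2 + r = r + r**2)
((17 + 43) - 15) + k(3)*119 = ((17 + 43) - 15) + (3*(1 + 3))*119 = (60 - 15) + (3*4)*119 = 45 + 12*119 = 45 + 1428 = 1473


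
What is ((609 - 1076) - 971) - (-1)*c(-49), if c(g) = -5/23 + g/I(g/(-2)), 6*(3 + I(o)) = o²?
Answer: -77068039/53567 ≈ -1438.7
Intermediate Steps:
I(o) = -3 + o²/6
c(g) = -5/23 + g/(-3 + g²/24) (c(g) = -5/23 + g/(-3 + (g/(-2))²/6) = -5*1/23 + g/(-3 + (g*(-½))²/6) = -5/23 + g/(-3 + (-g/2)²/6) = -5/23 + g/(-3 + (g²/4)/6) = -5/23 + g/(-3 + g²/24))
((609 - 1076) - 971) - (-1)*c(-49) = ((609 - 1076) - 971) - (-1)*(360 - 5*(-49)² + 552*(-49))/(23*(-72 + (-49)²)) = (-467 - 971) - (-1)*(360 - 5*2401 - 27048)/(23*(-72 + 2401)) = -1438 - (-1)*(1/23)*(360 - 12005 - 27048)/2329 = -1438 - (-1)*(1/23)*(1/2329)*(-38693) = -1438 - (-1)*(-38693)/53567 = -1438 - 1*38693/53567 = -1438 - 38693/53567 = -77068039/53567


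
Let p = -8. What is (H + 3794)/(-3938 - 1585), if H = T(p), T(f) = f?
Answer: -1262/1841 ≈ -0.68550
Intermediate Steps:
H = -8
(H + 3794)/(-3938 - 1585) = (-8 + 3794)/(-3938 - 1585) = 3786/(-5523) = 3786*(-1/5523) = -1262/1841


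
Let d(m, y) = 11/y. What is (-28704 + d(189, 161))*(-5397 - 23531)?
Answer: 133685921024/161 ≈ 8.3035e+8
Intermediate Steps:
(-28704 + d(189, 161))*(-5397 - 23531) = (-28704 + 11/161)*(-5397 - 23531) = (-28704 + 11*(1/161))*(-28928) = (-28704 + 11/161)*(-28928) = -4621333/161*(-28928) = 133685921024/161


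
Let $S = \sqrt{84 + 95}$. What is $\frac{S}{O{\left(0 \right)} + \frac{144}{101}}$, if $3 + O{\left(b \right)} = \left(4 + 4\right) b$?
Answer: $- \frac{101 \sqrt{179}}{159} \approx -8.4987$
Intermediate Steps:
$O{\left(b \right)} = -3 + 8 b$ ($O{\left(b \right)} = -3 + \left(4 + 4\right) b = -3 + 8 b$)
$S = \sqrt{179} \approx 13.379$
$\frac{S}{O{\left(0 \right)} + \frac{144}{101}} = \frac{\sqrt{179}}{\left(-3 + 8 \cdot 0\right) + \frac{144}{101}} = \frac{\sqrt{179}}{\left(-3 + 0\right) + 144 \cdot \frac{1}{101}} = \frac{\sqrt{179}}{-3 + \frac{144}{101}} = \frac{\sqrt{179}}{- \frac{159}{101}} = \sqrt{179} \left(- \frac{101}{159}\right) = - \frac{101 \sqrt{179}}{159}$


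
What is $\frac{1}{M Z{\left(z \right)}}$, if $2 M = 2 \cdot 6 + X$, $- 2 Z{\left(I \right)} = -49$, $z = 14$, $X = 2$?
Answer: $\frac{2}{343} \approx 0.0058309$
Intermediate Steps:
$Z{\left(I \right)} = \frac{49}{2}$ ($Z{\left(I \right)} = \left(- \frac{1}{2}\right) \left(-49\right) = \frac{49}{2}$)
$M = 7$ ($M = \frac{2 \cdot 6 + 2}{2} = \frac{12 + 2}{2} = \frac{1}{2} \cdot 14 = 7$)
$\frac{1}{M Z{\left(z \right)}} = \frac{1}{7 \cdot \frac{49}{2}} = \frac{1}{\frac{343}{2}} = \frac{2}{343}$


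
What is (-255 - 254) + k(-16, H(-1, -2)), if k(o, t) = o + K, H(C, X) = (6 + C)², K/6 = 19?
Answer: -411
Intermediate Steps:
K = 114 (K = 6*19 = 114)
k(o, t) = 114 + o (k(o, t) = o + 114 = 114 + o)
(-255 - 254) + k(-16, H(-1, -2)) = (-255 - 254) + (114 - 16) = -509 + 98 = -411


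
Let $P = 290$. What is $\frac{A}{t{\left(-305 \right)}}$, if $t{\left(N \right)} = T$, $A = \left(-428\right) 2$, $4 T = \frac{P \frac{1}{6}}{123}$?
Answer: $- \frac{1263456}{145} \approx -8713.5$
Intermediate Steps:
$T = \frac{145}{1476}$ ($T = \frac{\frac{290}{6} \cdot \frac{1}{123}}{4} = \frac{290 \cdot \frac{1}{6} \cdot \frac{1}{123}}{4} = \frac{\frac{145}{3} \cdot \frac{1}{123}}{4} = \frac{1}{4} \cdot \frac{145}{369} = \frac{145}{1476} \approx 0.098238$)
$A = -856$
$t{\left(N \right)} = \frac{145}{1476}$
$\frac{A}{t{\left(-305 \right)}} = - \frac{856}{\frac{145}{1476}} = \left(-856\right) \frac{1476}{145} = - \frac{1263456}{145}$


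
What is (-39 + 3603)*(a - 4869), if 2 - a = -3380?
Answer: -5299668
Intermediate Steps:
a = 3382 (a = 2 - 1*(-3380) = 2 + 3380 = 3382)
(-39 + 3603)*(a - 4869) = (-39 + 3603)*(3382 - 4869) = 3564*(-1487) = -5299668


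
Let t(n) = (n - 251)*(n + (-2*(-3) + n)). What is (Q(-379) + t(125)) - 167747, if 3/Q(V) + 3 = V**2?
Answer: -28728030911/143638 ≈ -2.0000e+5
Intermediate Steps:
t(n) = (-251 + n)*(6 + 2*n) (t(n) = (-251 + n)*(n + (6 + n)) = (-251 + n)*(6 + 2*n))
Q(V) = 3/(-3 + V**2)
(Q(-379) + t(125)) - 167747 = (3/(-3 + (-379)**2) + (-1506 - 496*125 + 2*125**2)) - 167747 = (3/(-3 + 143641) + (-1506 - 62000 + 2*15625)) - 167747 = (3/143638 + (-1506 - 62000 + 31250)) - 167747 = (3*(1/143638) - 32256) - 167747 = (3/143638 - 32256) - 167747 = -4633187325/143638 - 167747 = -28728030911/143638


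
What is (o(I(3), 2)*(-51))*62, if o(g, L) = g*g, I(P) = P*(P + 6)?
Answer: -2305098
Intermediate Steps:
I(P) = P*(6 + P)
o(g, L) = g**2
(o(I(3), 2)*(-51))*62 = ((3*(6 + 3))**2*(-51))*62 = ((3*9)**2*(-51))*62 = (27**2*(-51))*62 = (729*(-51))*62 = -37179*62 = -2305098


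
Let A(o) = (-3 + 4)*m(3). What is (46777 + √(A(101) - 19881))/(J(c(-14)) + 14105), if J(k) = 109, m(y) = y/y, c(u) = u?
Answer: 46777/14214 + I*√4970/7107 ≈ 3.2909 + 0.0099196*I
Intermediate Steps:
m(y) = 1
A(o) = 1 (A(o) = (-3 + 4)*1 = 1*1 = 1)
(46777 + √(A(101) - 19881))/(J(c(-14)) + 14105) = (46777 + √(1 - 19881))/(109 + 14105) = (46777 + √(-19880))/14214 = (46777 + 2*I*√4970)*(1/14214) = 46777/14214 + I*√4970/7107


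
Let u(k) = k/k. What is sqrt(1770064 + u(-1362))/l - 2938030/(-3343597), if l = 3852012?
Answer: 2938030/3343597 + sqrt(1770065)/3852012 ≈ 0.87905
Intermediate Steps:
u(k) = 1
sqrt(1770064 + u(-1362))/l - 2938030/(-3343597) = sqrt(1770064 + 1)/3852012 - 2938030/(-3343597) = sqrt(1770065)*(1/3852012) - 2938030*(-1/3343597) = sqrt(1770065)/3852012 + 2938030/3343597 = 2938030/3343597 + sqrt(1770065)/3852012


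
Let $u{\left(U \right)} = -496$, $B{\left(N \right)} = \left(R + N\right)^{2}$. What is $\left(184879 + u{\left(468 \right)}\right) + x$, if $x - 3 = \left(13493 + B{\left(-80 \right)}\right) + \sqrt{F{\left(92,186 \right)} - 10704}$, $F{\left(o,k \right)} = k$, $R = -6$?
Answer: $205275 + i \sqrt{10518} \approx 2.0528 \cdot 10^{5} + 102.56 i$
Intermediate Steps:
$B{\left(N \right)} = \left(-6 + N\right)^{2}$
$x = 20892 + i \sqrt{10518}$ ($x = 3 + \left(\left(13493 + \left(-6 - 80\right)^{2}\right) + \sqrt{186 - 10704}\right) = 3 + \left(\left(13493 + \left(-86\right)^{2}\right) + \sqrt{-10518}\right) = 3 + \left(\left(13493 + 7396\right) + i \sqrt{10518}\right) = 3 + \left(20889 + i \sqrt{10518}\right) = 20892 + i \sqrt{10518} \approx 20892.0 + 102.56 i$)
$\left(184879 + u{\left(468 \right)}\right) + x = \left(184879 - 496\right) + \left(20892 + i \sqrt{10518}\right) = 184383 + \left(20892 + i \sqrt{10518}\right) = 205275 + i \sqrt{10518}$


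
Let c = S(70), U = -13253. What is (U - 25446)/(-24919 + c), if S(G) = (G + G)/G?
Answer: 38699/24917 ≈ 1.5531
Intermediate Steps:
S(G) = 2 (S(G) = (2*G)/G = 2)
c = 2
(U - 25446)/(-24919 + c) = (-13253 - 25446)/(-24919 + 2) = -38699/(-24917) = -38699*(-1/24917) = 38699/24917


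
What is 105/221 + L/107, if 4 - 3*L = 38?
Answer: 26191/70941 ≈ 0.36919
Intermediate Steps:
L = -34/3 (L = 4/3 - 1/3*38 = 4/3 - 38/3 = -34/3 ≈ -11.333)
105/221 + L/107 = 105/221 - 34/3/107 = 105*(1/221) - 34/3*1/107 = 105/221 - 34/321 = 26191/70941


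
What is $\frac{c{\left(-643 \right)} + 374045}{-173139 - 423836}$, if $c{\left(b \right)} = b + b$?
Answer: $- \frac{372759}{596975} \approx -0.62441$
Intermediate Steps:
$c{\left(b \right)} = 2 b$
$\frac{c{\left(-643 \right)} + 374045}{-173139 - 423836} = \frac{2 \left(-643\right) + 374045}{-173139 - 423836} = \frac{-1286 + 374045}{-596975} = 372759 \left(- \frac{1}{596975}\right) = - \frac{372759}{596975}$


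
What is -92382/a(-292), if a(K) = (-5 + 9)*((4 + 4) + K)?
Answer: 46191/568 ≈ 81.322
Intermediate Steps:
a(K) = 32 + 4*K (a(K) = 4*(8 + K) = 32 + 4*K)
-92382/a(-292) = -92382/(32 + 4*(-292)) = -92382/(32 - 1168) = -92382/(-1136) = -92382*(-1/1136) = 46191/568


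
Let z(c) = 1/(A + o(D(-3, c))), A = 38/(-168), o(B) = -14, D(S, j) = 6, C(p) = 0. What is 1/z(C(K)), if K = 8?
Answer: -1195/84 ≈ -14.226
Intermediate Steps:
A = -19/84 (A = 38*(-1/168) = -19/84 ≈ -0.22619)
z(c) = -84/1195 (z(c) = 1/(-19/84 - 14) = 1/(-1195/84) = -84/1195)
1/z(C(K)) = 1/(-84/1195) = -1195/84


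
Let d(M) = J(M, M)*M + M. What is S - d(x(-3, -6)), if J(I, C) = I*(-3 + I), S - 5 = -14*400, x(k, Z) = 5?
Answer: -5650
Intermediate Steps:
S = -5595 (S = 5 - 14*400 = 5 - 5600 = -5595)
d(M) = M + M²*(-3 + M) (d(M) = (M*(-3 + M))*M + M = M²*(-3 + M) + M = M + M²*(-3 + M))
S - d(x(-3, -6)) = -5595 - 5*(1 + 5*(-3 + 5)) = -5595 - 5*(1 + 5*2) = -5595 - 5*(1 + 10) = -5595 - 5*11 = -5595 - 1*55 = -5595 - 55 = -5650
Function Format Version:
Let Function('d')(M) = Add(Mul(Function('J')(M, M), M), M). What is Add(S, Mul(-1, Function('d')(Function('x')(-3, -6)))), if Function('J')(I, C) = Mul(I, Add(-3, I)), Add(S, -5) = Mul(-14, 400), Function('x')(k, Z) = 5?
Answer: -5650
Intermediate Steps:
S = -5595 (S = Add(5, Mul(-14, 400)) = Add(5, -5600) = -5595)
Function('d')(M) = Add(M, Mul(Pow(M, 2), Add(-3, M))) (Function('d')(M) = Add(Mul(Mul(M, Add(-3, M)), M), M) = Add(Mul(Pow(M, 2), Add(-3, M)), M) = Add(M, Mul(Pow(M, 2), Add(-3, M))))
Add(S, Mul(-1, Function('d')(Function('x')(-3, -6)))) = Add(-5595, Mul(-1, Mul(5, Add(1, Mul(5, Add(-3, 5)))))) = Add(-5595, Mul(-1, Mul(5, Add(1, Mul(5, 2))))) = Add(-5595, Mul(-1, Mul(5, Add(1, 10)))) = Add(-5595, Mul(-1, Mul(5, 11))) = Add(-5595, Mul(-1, 55)) = Add(-5595, -55) = -5650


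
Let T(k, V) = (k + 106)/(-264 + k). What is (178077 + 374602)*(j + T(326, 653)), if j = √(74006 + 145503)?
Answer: 119378664/31 + 552679*√219509 ≈ 2.6279e+8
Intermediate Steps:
j = √219509 ≈ 468.52
T(k, V) = (106 + k)/(-264 + k)
(178077 + 374602)*(j + T(326, 653)) = (178077 + 374602)*(√219509 + (106 + 326)/(-264 + 326)) = 552679*(√219509 + 432/62) = 552679*(√219509 + (1/62)*432) = 552679*(√219509 + 216/31) = 552679*(216/31 + √219509) = 119378664/31 + 552679*√219509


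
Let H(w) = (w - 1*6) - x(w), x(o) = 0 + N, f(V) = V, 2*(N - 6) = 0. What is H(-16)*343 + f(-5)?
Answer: -9609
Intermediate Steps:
N = 6 (N = 6 + (1/2)*0 = 6 + 0 = 6)
x(o) = 6 (x(o) = 0 + 6 = 6)
H(w) = -12 + w (H(w) = (w - 1*6) - 1*6 = (w - 6) - 6 = (-6 + w) - 6 = -12 + w)
H(-16)*343 + f(-5) = (-12 - 16)*343 - 5 = -28*343 - 5 = -9604 - 5 = -9609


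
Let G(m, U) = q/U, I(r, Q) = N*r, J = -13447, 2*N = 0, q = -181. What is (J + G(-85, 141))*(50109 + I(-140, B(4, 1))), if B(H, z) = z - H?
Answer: -31672362224/47 ≈ -6.7388e+8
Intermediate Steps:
N = 0 (N = (1/2)*0 = 0)
I(r, Q) = 0 (I(r, Q) = 0*r = 0)
G(m, U) = -181/U
(J + G(-85, 141))*(50109 + I(-140, B(4, 1))) = (-13447 - 181/141)*(50109 + 0) = (-13447 - 181*1/141)*50109 = (-13447 - 181/141)*50109 = -1896208/141*50109 = -31672362224/47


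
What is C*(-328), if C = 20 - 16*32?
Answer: 161376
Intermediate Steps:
C = -492 (C = 20 - 512 = -492)
C*(-328) = -492*(-328) = 161376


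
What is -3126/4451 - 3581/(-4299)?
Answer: 2500357/19134849 ≈ 0.13067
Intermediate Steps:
-3126/4451 - 3581/(-4299) = -3126*1/4451 - 3581*(-1/4299) = -3126/4451 + 3581/4299 = 2500357/19134849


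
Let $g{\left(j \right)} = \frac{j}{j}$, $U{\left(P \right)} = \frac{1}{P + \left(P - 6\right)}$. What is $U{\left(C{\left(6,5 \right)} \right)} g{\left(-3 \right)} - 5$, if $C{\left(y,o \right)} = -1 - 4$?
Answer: $- \frac{81}{16} \approx -5.0625$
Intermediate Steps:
$C{\left(y,o \right)} = -5$ ($C{\left(y,o \right)} = -1 - 4 = -5$)
$U{\left(P \right)} = \frac{1}{-6 + 2 P}$ ($U{\left(P \right)} = \frac{1}{P + \left(P - 6\right)} = \frac{1}{P + \left(-6 + P\right)} = \frac{1}{-6 + 2 P}$)
$g{\left(j \right)} = 1$
$U{\left(C{\left(6,5 \right)} \right)} g{\left(-3 \right)} - 5 = \frac{1}{2 \left(-3 - 5\right)} 1 - 5 = \frac{1}{2 \left(-8\right)} 1 - 5 = \frac{1}{2} \left(- \frac{1}{8}\right) 1 - 5 = \left(- \frac{1}{16}\right) 1 - 5 = - \frac{1}{16} - 5 = - \frac{81}{16}$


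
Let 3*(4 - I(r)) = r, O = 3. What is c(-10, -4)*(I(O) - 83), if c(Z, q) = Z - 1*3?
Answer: 1040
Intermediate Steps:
I(r) = 4 - r/3
c(Z, q) = -3 + Z (c(Z, q) = Z - 3 = -3 + Z)
c(-10, -4)*(I(O) - 83) = (-3 - 10)*((4 - ⅓*3) - 83) = -13*((4 - 1) - 83) = -13*(3 - 83) = -13*(-80) = 1040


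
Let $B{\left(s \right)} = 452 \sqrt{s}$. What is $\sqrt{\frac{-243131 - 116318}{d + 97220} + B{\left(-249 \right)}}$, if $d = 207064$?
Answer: $\frac{\sqrt{-27343644879 + 10462529050128 i \sqrt{249}}}{152142} \approx 59.713 + 59.723 i$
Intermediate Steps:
$\sqrt{\frac{-243131 - 116318}{d + 97220} + B{\left(-249 \right)}} = \sqrt{\frac{-243131 - 116318}{207064 + 97220} + 452 \sqrt{-249}} = \sqrt{- \frac{359449}{304284} + 452 i \sqrt{249}}$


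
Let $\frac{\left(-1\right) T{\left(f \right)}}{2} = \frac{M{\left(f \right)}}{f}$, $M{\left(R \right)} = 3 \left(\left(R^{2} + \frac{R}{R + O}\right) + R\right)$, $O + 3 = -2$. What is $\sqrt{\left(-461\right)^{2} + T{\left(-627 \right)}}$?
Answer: $\frac{\sqrt{5399139265}}{158} \approx 465.06$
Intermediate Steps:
$O = -5$ ($O = -3 - 2 = -5$)
$M{\left(R \right)} = 3 R + 3 R^{2} + \frac{3 R}{-5 + R}$ ($M{\left(R \right)} = 3 \left(\left(R^{2} + \frac{R}{R - 5}\right) + R\right) = 3 \left(\left(R^{2} + \frac{R}{-5 + R}\right) + R\right) = 3 \left(R + R^{2} + \frac{R}{-5 + R}\right) = 3 R + 3 R^{2} + \frac{3 R}{-5 + R}$)
$T{\left(f \right)} = - \frac{6 \left(-4 + f^{2} - 4 f\right)}{-5 + f}$ ($T{\left(f \right)} = - 2 \frac{3 f \frac{1}{-5 + f} \left(-4 + f^{2} - 4 f\right)}{f} = - 2 \frac{3 \left(-4 + f^{2} - 4 f\right)}{-5 + f} = - \frac{6 \left(-4 + f^{2} - 4 f\right)}{-5 + f}$)
$\sqrt{\left(-461\right)^{2} + T{\left(-627 \right)}} = \sqrt{\left(-461\right)^{2} + \frac{6 \left(4 - \left(-627\right)^{2} + 4 \left(-627\right)\right)}{-5 - 627}} = \sqrt{212521 + \frac{6 \left(4 - 393129 - 2508\right)}{-632}} = \sqrt{212521 + 6 \left(- \frac{1}{632}\right) \left(4 - 393129 - 2508\right)} = \sqrt{212521 + 6 \left(- \frac{1}{632}\right) \left(-395633\right)} = \sqrt{212521 + \frac{1186899}{316}} = \sqrt{\frac{68343535}{316}} = \frac{\sqrt{5399139265}}{158}$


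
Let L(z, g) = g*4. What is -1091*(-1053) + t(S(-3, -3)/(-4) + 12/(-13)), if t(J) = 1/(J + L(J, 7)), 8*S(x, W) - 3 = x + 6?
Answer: 6425367247/5593 ≈ 1.1488e+6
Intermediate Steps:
S(x, W) = 9/8 + x/8 (S(x, W) = 3/8 + (x + 6)/8 = 3/8 + (6 + x)/8 = 3/8 + (¾ + x/8) = 9/8 + x/8)
L(z, g) = 4*g
t(J) = 1/(28 + J) (t(J) = 1/(J + 4*7) = 1/(J + 28) = 1/(28 + J))
-1091*(-1053) + t(S(-3, -3)/(-4) + 12/(-13)) = -1091*(-1053) + 1/(28 + ((9/8 + (⅛)*(-3))/(-4) + 12/(-13))) = 1148823 + 1/(28 + ((9/8 - 3/8)*(-¼) + 12*(-1/13))) = 1148823 + 1/(28 + ((¾)*(-¼) - 12/13)) = 1148823 + 1/(28 + (-3/16 - 12/13)) = 1148823 + 1/(28 - 231/208) = 1148823 + 1/(5593/208) = 1148823 + 208/5593 = 6425367247/5593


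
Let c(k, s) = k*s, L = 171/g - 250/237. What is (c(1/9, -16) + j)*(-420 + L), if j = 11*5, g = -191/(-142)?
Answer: -6373121824/407403 ≈ -15643.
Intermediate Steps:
g = 191/142 (g = -191*(-1/142) = 191/142 ≈ 1.3451)
j = 55
L = 5707084/45267 (L = 171/(191/142) - 250/237 = 171*(142/191) - 250*1/237 = 24282/191 - 250/237 = 5707084/45267 ≈ 126.08)
(c(1/9, -16) + j)*(-420 + L) = (-16/9 + 55)*(-420 + 5707084/45267) = ((1/9)*(-16) + 55)*(-13305056/45267) = (-16/9 + 55)*(-13305056/45267) = (479/9)*(-13305056/45267) = -6373121824/407403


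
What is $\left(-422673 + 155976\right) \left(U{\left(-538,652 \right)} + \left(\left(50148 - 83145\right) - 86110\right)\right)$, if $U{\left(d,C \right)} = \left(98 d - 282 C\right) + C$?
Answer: $94688902971$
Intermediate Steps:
$U{\left(d,C \right)} = - 281 C + 98 d$ ($U{\left(d,C \right)} = \left(- 282 C + 98 d\right) + C = - 281 C + 98 d$)
$\left(-422673 + 155976\right) \left(U{\left(-538,652 \right)} + \left(\left(50148 - 83145\right) - 86110\right)\right) = \left(-422673 + 155976\right) \left(\left(\left(-281\right) 652 + 98 \left(-538\right)\right) + \left(\left(50148 - 83145\right) - 86110\right)\right) = - 266697 \left(\left(-183212 - 52724\right) - 119107\right) = - 266697 \left(-235936 - 119107\right) = \left(-266697\right) \left(-355043\right) = 94688902971$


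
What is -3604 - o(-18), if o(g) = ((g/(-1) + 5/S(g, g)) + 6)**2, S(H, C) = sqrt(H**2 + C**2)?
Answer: -2708665/648 - 20*sqrt(2)/3 ≈ -4189.5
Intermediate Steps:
S(H, C) = sqrt(C**2 + H**2)
o(g) = (6 - g + 5*sqrt(2)/(2*sqrt(g**2)))**2 (o(g) = ((g/(-1) + 5/(sqrt(g**2 + g**2))) + 6)**2 = ((g*(-1) + 5/(sqrt(2*g**2))) + 6)**2 = ((-g + 5/((sqrt(2)*sqrt(g**2)))) + 6)**2 = ((-g + 5*(sqrt(2)/(2*sqrt(g**2)))) + 6)**2 = ((-g + 5*sqrt(2)/(2*sqrt(g**2))) + 6)**2 = (6 - g + 5*sqrt(2)/(2*sqrt(g**2)))**2)
-3604 - o(-18) = -3604 - (5 + 6*sqrt(2)*sqrt((-18)**2) - 1*(-18)*sqrt(2)*sqrt((-18)**2))**2/(2*(-18)**2) = -3604 - (5 + 6*sqrt(2)*sqrt(324) - 1*(-18)*sqrt(2)*sqrt(324))**2/(2*324) = -3604 - (5 + 6*sqrt(2)*18 - 1*(-18)*sqrt(2)*18)**2/(2*324) = -3604 - (5 + 108*sqrt(2) + 324*sqrt(2))**2/(2*324) = -3604 - (5 + 432*sqrt(2))**2/(2*324) = -3604 - (5 + 432*sqrt(2))**2/648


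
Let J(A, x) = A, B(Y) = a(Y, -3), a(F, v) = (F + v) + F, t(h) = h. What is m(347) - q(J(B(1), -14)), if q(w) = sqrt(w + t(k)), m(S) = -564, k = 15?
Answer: -564 - sqrt(14) ≈ -567.74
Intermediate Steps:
a(F, v) = v + 2*F
B(Y) = -3 + 2*Y
q(w) = sqrt(15 + w) (q(w) = sqrt(w + 15) = sqrt(15 + w))
m(347) - q(J(B(1), -14)) = -564 - sqrt(15 + (-3 + 2*1)) = -564 - sqrt(15 + (-3 + 2)) = -564 - sqrt(15 - 1) = -564 - sqrt(14)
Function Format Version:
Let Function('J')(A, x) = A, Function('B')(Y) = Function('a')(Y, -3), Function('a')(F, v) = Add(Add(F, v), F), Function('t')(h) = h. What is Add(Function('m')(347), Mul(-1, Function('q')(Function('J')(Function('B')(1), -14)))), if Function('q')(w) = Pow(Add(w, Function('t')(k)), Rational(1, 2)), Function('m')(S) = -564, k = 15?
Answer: Add(-564, Mul(-1, Pow(14, Rational(1, 2)))) ≈ -567.74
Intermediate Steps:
Function('a')(F, v) = Add(v, Mul(2, F))
Function('B')(Y) = Add(-3, Mul(2, Y))
Function('q')(w) = Pow(Add(15, w), Rational(1, 2)) (Function('q')(w) = Pow(Add(w, 15), Rational(1, 2)) = Pow(Add(15, w), Rational(1, 2)))
Add(Function('m')(347), Mul(-1, Function('q')(Function('J')(Function('B')(1), -14)))) = Add(-564, Mul(-1, Pow(Add(15, Add(-3, Mul(2, 1))), Rational(1, 2)))) = Add(-564, Mul(-1, Pow(Add(15, Add(-3, 2)), Rational(1, 2)))) = Add(-564, Mul(-1, Pow(Add(15, -1), Rational(1, 2)))) = Add(-564, Mul(-1, Pow(14, Rational(1, 2))))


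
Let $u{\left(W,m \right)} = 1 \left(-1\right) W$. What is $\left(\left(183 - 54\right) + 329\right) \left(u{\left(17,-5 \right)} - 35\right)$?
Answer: $-23816$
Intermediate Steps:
$u{\left(W,m \right)} = - W$
$\left(\left(183 - 54\right) + 329\right) \left(u{\left(17,-5 \right)} - 35\right) = \left(\left(183 - 54\right) + 329\right) \left(\left(-1\right) 17 - 35\right) = \left(\left(183 - 54\right) + 329\right) \left(-17 - 35\right) = \left(129 + 329\right) \left(-52\right) = 458 \left(-52\right) = -23816$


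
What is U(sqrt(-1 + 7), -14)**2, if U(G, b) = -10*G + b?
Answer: 796 + 280*sqrt(6) ≈ 1481.9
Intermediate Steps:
U(G, b) = b - 10*G
U(sqrt(-1 + 7), -14)**2 = (-14 - 10*sqrt(-1 + 7))**2 = (-14 - 10*sqrt(6))**2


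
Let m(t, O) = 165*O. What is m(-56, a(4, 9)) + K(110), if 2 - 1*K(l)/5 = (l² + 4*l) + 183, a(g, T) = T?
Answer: -62120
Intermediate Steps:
K(l) = -905 - 20*l - 5*l² (K(l) = 10 - 5*((l² + 4*l) + 183) = 10 - 5*(183 + l² + 4*l) = 10 + (-915 - 20*l - 5*l²) = -905 - 20*l - 5*l²)
m(-56, a(4, 9)) + K(110) = 165*9 + (-905 - 20*110 - 5*110²) = 1485 + (-905 - 2200 - 5*12100) = 1485 + (-905 - 2200 - 60500) = 1485 - 63605 = -62120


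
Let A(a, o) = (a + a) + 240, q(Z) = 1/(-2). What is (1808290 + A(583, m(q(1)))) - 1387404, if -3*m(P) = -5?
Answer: 422292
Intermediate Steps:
q(Z) = -1/2
m(P) = 5/3 (m(P) = -1/3*(-5) = 5/3)
A(a, o) = 240 + 2*a (A(a, o) = 2*a + 240 = 240 + 2*a)
(1808290 + A(583, m(q(1)))) - 1387404 = (1808290 + (240 + 2*583)) - 1387404 = (1808290 + (240 + 1166)) - 1387404 = (1808290 + 1406) - 1387404 = 1809696 - 1387404 = 422292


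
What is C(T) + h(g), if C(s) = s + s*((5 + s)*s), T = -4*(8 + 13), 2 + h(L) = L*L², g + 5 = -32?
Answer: -608163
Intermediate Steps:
g = -37 (g = -5 - 32 = -37)
h(L) = -2 + L³ (h(L) = -2 + L*L² = -2 + L³)
T = -84 (T = -4*21 = -84)
C(s) = s + s²*(5 + s) (C(s) = s + s*(s*(5 + s)) = s + s²*(5 + s))
C(T) + h(g) = -84*(1 + (-84)² + 5*(-84)) + (-2 + (-37)³) = -84*(1 + 7056 - 420) + (-2 - 50653) = -84*6637 - 50655 = -557508 - 50655 = -608163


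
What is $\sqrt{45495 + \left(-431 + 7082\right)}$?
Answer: $3 \sqrt{5794} \approx 228.35$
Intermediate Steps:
$\sqrt{45495 + \left(-431 + 7082\right)} = \sqrt{45495 + 6651} = \sqrt{52146} = 3 \sqrt{5794}$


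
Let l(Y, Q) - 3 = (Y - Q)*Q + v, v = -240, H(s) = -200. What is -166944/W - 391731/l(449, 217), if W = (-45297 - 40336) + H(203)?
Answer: -8419461305/1433611377 ≈ -5.8729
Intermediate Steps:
l(Y, Q) = -237 + Q*(Y - Q) (l(Y, Q) = 3 + ((Y - Q)*Q - 240) = 3 + (Q*(Y - Q) - 240) = 3 + (-240 + Q*(Y - Q)) = -237 + Q*(Y - Q))
W = -85833 (W = (-45297 - 40336) - 200 = -85633 - 200 = -85833)
-166944/W - 391731/l(449, 217) = -166944/(-85833) - 391731/(-237 - 1*217² + 217*449) = -166944*(-1/85833) - 391731/(-237 - 1*47089 + 97433) = 55648/28611 - 391731/(-237 - 47089 + 97433) = 55648/28611 - 391731/50107 = -8419461305/1433611377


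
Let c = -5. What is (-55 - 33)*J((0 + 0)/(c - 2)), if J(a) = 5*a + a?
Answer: 0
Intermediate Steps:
J(a) = 6*a
(-55 - 33)*J((0 + 0)/(c - 2)) = (-55 - 33)*(6*((0 + 0)/(-5 - 2))) = -528*0/(-7) = -528*0*(-⅐) = -528*0 = -88*0 = 0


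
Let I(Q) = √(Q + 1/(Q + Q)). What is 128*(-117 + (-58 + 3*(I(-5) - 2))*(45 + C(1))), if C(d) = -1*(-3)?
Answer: -408192 + 9216*I*√510/5 ≈ -4.0819e+5 + 41625.0*I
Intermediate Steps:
C(d) = 3
I(Q) = √(Q + 1/(2*Q))
128*(-117 + (-58 + 3*(I(-5) - 2))*(45 + C(1))) = 128*(-117 + (-58 + 3*(√(2/(-5) + 4*(-5))/2 - 2))*(45 + 3)) = 128*(-117 + (-58 + 3*(√(2*(-⅕) - 20)/2 - 2))*48) = 128*(-117 + (-58 + 3*(√(-⅖ - 20)/2 - 2))*48) = 128*(-117 + (-58 + 3*(√(-102/5)/2 - 2))*48) = 128*(-117 + (-58 + 3*((I*√510/5)/2 - 2))*48) = 128*(-117 + (-58 + 3*(I*√510/10 - 2))*48) = 128*(-117 + (-58 + 3*(-2 + I*√510/10))*48) = 128*(-117 + (-58 + (-6 + 3*I*√510/10))*48) = 128*(-117 + (-64 + 3*I*√510/10)*48) = 128*(-117 + (-3072 + 72*I*√510/5)) = 128*(-3189 + 72*I*√510/5) = -408192 + 9216*I*√510/5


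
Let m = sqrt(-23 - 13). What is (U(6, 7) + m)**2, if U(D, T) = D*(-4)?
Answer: 540 - 288*I ≈ 540.0 - 288.0*I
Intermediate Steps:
U(D, T) = -4*D
m = 6*I (m = sqrt(-36) = 6*I ≈ 6.0*I)
(U(6, 7) + m)**2 = (-4*6 + 6*I)**2 = (-24 + 6*I)**2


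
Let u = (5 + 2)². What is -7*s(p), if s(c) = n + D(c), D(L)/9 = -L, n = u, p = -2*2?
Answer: -595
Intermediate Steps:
u = 49 (u = 7² = 49)
p = -4
n = 49
D(L) = -9*L (D(L) = 9*(-L) = -9*L)
s(c) = 49 - 9*c
-7*s(p) = -7*(49 - 9*(-4)) = -7*(49 + 36) = -7*85 = -595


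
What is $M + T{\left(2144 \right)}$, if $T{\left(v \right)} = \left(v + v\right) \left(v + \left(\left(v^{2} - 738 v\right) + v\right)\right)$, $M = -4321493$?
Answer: $12940087083$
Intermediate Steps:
$T{\left(v \right)} = 2 v \left(v^{2} - 736 v\right)$ ($T{\left(v \right)} = 2 v \left(v + \left(v^{2} - 737 v\right)\right) = 2 v \left(v^{2} - 736 v\right)$)
$M + T{\left(2144 \right)} = -4321493 + 2 \cdot 2144^{2} \left(-736 + 2144\right) = -4321493 + 2 \cdot 4596736 \cdot 1408 = -4321493 + 12944408576 = 12940087083$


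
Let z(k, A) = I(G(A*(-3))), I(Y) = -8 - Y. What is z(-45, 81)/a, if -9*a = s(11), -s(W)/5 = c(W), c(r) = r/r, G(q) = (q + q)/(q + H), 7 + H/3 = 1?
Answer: -2574/145 ≈ -17.752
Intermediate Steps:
H = -18 (H = -21 + 3*1 = -21 + 3 = -18)
G(q) = 2*q/(-18 + q) (G(q) = (q + q)/(q - 18) = (2*q)/(-18 + q) = 2*q/(-18 + q))
z(k, A) = -8 + 6*A/(-18 - 3*A) (z(k, A) = -8 - 2*A*(-3)/(-18 + A*(-3)) = -8 - 2*(-3*A)/(-18 - 3*A) = -8 - (-6)*A/(-18 - 3*A) = -8 + 6*A/(-18 - 3*A))
c(r) = 1
s(W) = -5 (s(W) = -5*1 = -5)
a = 5/9 (a = -⅑*(-5) = 5/9 ≈ 0.55556)
z(-45, 81)/a = (2*(-24 - 5*81)/(6 + 81))/(5/9) = (2*(-24 - 405)/87)*(9/5) = (2*(1/87)*(-429))*(9/5) = -286/29*9/5 = -2574/145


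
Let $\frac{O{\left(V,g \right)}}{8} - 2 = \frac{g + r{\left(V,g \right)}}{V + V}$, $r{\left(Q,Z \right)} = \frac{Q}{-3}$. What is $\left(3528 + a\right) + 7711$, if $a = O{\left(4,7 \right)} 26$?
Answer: $\frac{35407}{3} \approx 11802.0$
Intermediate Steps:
$r{\left(Q,Z \right)} = - \frac{Q}{3}$ ($r{\left(Q,Z \right)} = Q \left(- \frac{1}{3}\right) = - \frac{Q}{3}$)
$O{\left(V,g \right)} = 16 + \frac{4 \left(g - \frac{V}{3}\right)}{V}$ ($O{\left(V,g \right)} = 16 + 8 \frac{g - \frac{V}{3}}{V + V} = 16 + 8 \frac{g - \frac{V}{3}}{2 V} = 16 + \frac{4 \left(g - \frac{V}{3}\right)}{V}$)
$a = \frac{1690}{3}$ ($a = \left(\frac{44}{3} + 4 \cdot 7 \cdot \frac{1}{4}\right) 26 = \left(\frac{44}{3} + 7\right) 26 = \frac{65}{3} \cdot 26 = \frac{1690}{3} \approx 563.33$)
$\left(3528 + a\right) + 7711 = \left(3528 + \frac{1690}{3}\right) + 7711 = \frac{12274}{3} + 7711 = \frac{35407}{3}$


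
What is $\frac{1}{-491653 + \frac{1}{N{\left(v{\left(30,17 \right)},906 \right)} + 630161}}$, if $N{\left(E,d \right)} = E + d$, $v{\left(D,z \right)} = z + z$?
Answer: $- \frac{631101}{310282699952} \approx -2.034 \cdot 10^{-6}$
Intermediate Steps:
$v{\left(D,z \right)} = 2 z$
$\frac{1}{-491653 + \frac{1}{N{\left(v{\left(30,17 \right)},906 \right)} + 630161}} = \frac{1}{-491653 + \frac{1}{\left(2 \cdot 17 + 906\right) + 630161}} = \frac{1}{-491653 + \frac{1}{\left(34 + 906\right) + 630161}} = \frac{1}{-491653 + \frac{1}{940 + 630161}} = \frac{1}{-491653 + \frac{1}{631101}} = \frac{1}{- \frac{310282699952}{631101}} = - \frac{631101}{310282699952}$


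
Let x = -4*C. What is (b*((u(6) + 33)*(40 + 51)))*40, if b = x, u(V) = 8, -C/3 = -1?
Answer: -1790880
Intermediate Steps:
C = 3 (C = -3*(-1) = 3)
x = -12 (x = -4*3 = -12)
b = -12
(b*((u(6) + 33)*(40 + 51)))*40 = -12*(8 + 33)*(40 + 51)*40 = -492*91*40 = -12*3731*40 = -44772*40 = -1790880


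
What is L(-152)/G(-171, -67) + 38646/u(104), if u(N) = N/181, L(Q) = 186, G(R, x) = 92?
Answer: 80444067/1196 ≈ 67261.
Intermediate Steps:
u(N) = N/181 (u(N) = N*(1/181) = N/181)
L(-152)/G(-171, -67) + 38646/u(104) = 186/92 + 38646/(((1/181)*104)) = 186*(1/92) + 38646/(104/181) = 93/46 + 38646*(181/104) = 93/46 + 3497463/52 = 80444067/1196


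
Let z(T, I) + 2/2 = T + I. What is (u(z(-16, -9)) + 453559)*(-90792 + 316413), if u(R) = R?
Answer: 102326568993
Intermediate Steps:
z(T, I) = -1 + I + T (z(T, I) = -1 + (T + I) = -1 + (I + T) = -1 + I + T)
(u(z(-16, -9)) + 453559)*(-90792 + 316413) = ((-1 - 9 - 16) + 453559)*(-90792 + 316413) = (-26 + 453559)*225621 = 453533*225621 = 102326568993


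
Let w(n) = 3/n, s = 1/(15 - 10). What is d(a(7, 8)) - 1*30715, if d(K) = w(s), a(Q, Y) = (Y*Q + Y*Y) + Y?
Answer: -30700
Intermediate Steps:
a(Q, Y) = Y + Y**2 + Q*Y (a(Q, Y) = (Q*Y + Y**2) + Y = (Y**2 + Q*Y) + Y = Y + Y**2 + Q*Y)
s = 1/5 ≈ 0.20000
d(K) = 15 (d(K) = 3/(1/5) = 3*5 = 15)
d(a(7, 8)) - 1*30715 = 15 - 1*30715 = 15 - 30715 = -30700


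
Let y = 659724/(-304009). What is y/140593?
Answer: -659724/42741537337 ≈ -1.5435e-5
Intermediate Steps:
y = -659724/304009 (y = 659724*(-1/304009) = -659724/304009 ≈ -2.1701)
y/140593 = -659724/304009/140593 = -659724/304009*1/140593 = -659724/42741537337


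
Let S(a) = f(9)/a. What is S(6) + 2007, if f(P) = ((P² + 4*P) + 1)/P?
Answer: 54248/27 ≈ 2009.2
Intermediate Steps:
f(P) = (1 + P² + 4*P)/P
S(a) = 118/(9*a) (S(a) = (4 + 9 + 1/9)/a = (4 + 9 + ⅑)/a = 118/(9*a))
S(6) + 2007 = (118/9)/6 + 2007 = (118/9)*(⅙) + 2007 = 59/27 + 2007 = 54248/27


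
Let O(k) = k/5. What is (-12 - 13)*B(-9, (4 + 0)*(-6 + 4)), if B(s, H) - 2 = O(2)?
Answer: -60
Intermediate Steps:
O(k) = k/5 (O(k) = k*(⅕) = k/5)
B(s, H) = 12/5 (B(s, H) = 2 + (⅕)*2 = 2 + ⅖ = 12/5)
(-12 - 13)*B(-9, (4 + 0)*(-6 + 4)) = (-12 - 13)*(12/5) = -25*12/5 = -60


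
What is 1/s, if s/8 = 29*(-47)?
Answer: -1/10904 ≈ -9.1709e-5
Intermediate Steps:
s = -10904 (s = 8*(29*(-47)) = 8*(-1363) = -10904)
1/s = 1/(-10904) = -1/10904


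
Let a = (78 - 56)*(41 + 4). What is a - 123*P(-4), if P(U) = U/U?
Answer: 867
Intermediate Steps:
a = 990 (a = 22*45 = 990)
P(U) = 1
a - 123*P(-4) = 990 - 123*1 = 990 - 123 = 867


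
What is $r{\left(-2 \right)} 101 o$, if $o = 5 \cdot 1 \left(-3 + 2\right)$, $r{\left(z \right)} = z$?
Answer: $1010$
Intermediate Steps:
$o = -5$ ($o = 5 \cdot 1 \left(-1\right) = 5 \left(-1\right) = -5$)
$r{\left(-2 \right)} 101 o = \left(-2\right) 101 \left(-5\right) = \left(-202\right) \left(-5\right) = 1010$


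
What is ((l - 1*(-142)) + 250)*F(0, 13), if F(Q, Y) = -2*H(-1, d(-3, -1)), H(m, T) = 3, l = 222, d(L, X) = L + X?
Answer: -3684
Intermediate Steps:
F(Q, Y) = -6 (F(Q, Y) = -2*3 = -6)
((l - 1*(-142)) + 250)*F(0, 13) = ((222 - 1*(-142)) + 250)*(-6) = ((222 + 142) + 250)*(-6) = (364 + 250)*(-6) = 614*(-6) = -3684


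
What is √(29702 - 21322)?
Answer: 2*√2095 ≈ 91.542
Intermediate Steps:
√(29702 - 21322) = √8380 = 2*√2095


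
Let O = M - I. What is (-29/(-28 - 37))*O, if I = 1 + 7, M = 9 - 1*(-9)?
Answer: 58/13 ≈ 4.4615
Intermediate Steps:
M = 18 (M = 9 + 9 = 18)
I = 8
O = 10 (O = 18 - 1*8 = 18 - 8 = 10)
(-29/(-28 - 37))*O = -29/(-28 - 37)*10 = -29/(-65)*10 = -29*(-1/65)*10 = (29/65)*10 = 58/13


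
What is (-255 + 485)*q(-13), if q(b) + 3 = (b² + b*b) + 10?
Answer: 79350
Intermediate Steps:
q(b) = 7 + 2*b² (q(b) = -3 + ((b² + b*b) + 10) = -3 + ((b² + b²) + 10) = -3 + (2*b² + 10) = -3 + (10 + 2*b²) = 7 + 2*b²)
(-255 + 485)*q(-13) = (-255 + 485)*(7 + 2*(-13)²) = 230*(7 + 2*169) = 230*(7 + 338) = 230*345 = 79350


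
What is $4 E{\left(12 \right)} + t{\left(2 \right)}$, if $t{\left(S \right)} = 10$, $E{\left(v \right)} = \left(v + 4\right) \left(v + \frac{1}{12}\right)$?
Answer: $\frac{2350}{3} \approx 783.33$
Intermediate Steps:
$E{\left(v \right)} = \left(4 + v\right) \left(\frac{1}{12} + v\right)$ ($E{\left(v \right)} = \left(4 + v\right) \left(v + \frac{1}{12}\right) = \left(4 + v\right) \left(\frac{1}{12} + v\right)$)
$4 E{\left(12 \right)} + t{\left(2 \right)} = 4 \left(\frac{1}{3} + 12^{2} + \frac{49}{12} \cdot 12\right) + 10 = 4 \left(\frac{1}{3} + 144 + 49\right) + 10 = 4 \cdot \frac{580}{3} + 10 = \frac{2320}{3} + 10 = \frac{2350}{3}$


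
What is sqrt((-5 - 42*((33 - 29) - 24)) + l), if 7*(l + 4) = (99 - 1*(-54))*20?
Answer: sqrt(62139)/7 ≈ 35.611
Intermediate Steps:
l = 3032/7 (l = -4 + ((99 - 1*(-54))*20)/7 = -4 + ((99 + 54)*20)/7 = -4 + (153*20)/7 = -4 + (1/7)*3060 = -4 + 3060/7 = 3032/7 ≈ 433.14)
sqrt((-5 - 42*((33 - 29) - 24)) + l) = sqrt((-5 - 42*((33 - 29) - 24)) + 3032/7) = sqrt((-5 - 42*(4 - 24)) + 3032/7) = sqrt((-5 - 42*(-20)) + 3032/7) = sqrt((-5 + 840) + 3032/7) = sqrt(835 + 3032/7) = sqrt(8877/7) = sqrt(62139)/7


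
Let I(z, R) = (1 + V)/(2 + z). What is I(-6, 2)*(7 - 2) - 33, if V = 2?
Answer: -147/4 ≈ -36.750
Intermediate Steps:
I(z, R) = 3/(2 + z) (I(z, R) = (1 + 2)/(2 + z) = 3/(2 + z))
I(-6, 2)*(7 - 2) - 33 = (3/(2 - 6))*(7 - 2) - 33 = (3/(-4))*5 - 33 = (3*(-1/4))*5 - 33 = -3/4*5 - 33 = -15/4 - 33 = -147/4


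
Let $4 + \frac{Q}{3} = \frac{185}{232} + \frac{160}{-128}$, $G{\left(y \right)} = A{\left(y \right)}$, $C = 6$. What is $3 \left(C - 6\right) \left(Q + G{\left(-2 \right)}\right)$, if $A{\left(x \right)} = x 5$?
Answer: $0$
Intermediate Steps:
$A{\left(x \right)} = 5 x$
$G{\left(y \right)} = 5 y$
$Q = - \frac{3099}{232}$ ($Q = -12 + 3 \left(\frac{185}{232} + \frac{160}{-128}\right) = -12 + 3 \left(185 \cdot \frac{1}{232} + 160 \left(- \frac{1}{128}\right)\right) = -12 + 3 \left(\frac{185}{232} - \frac{5}{4}\right) = -12 + 3 \left(- \frac{105}{232}\right) = -12 - \frac{315}{232} = - \frac{3099}{232} \approx -13.358$)
$3 \left(C - 6\right) \left(Q + G{\left(-2 \right)}\right) = 3 \left(6 - 6\right) \left(- \frac{3099}{232} + 5 \left(-2\right)\right) = 3 \cdot 0 \left(- \frac{3099}{232} - 10\right) = 0 \left(- \frac{5419}{232}\right) = 0$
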